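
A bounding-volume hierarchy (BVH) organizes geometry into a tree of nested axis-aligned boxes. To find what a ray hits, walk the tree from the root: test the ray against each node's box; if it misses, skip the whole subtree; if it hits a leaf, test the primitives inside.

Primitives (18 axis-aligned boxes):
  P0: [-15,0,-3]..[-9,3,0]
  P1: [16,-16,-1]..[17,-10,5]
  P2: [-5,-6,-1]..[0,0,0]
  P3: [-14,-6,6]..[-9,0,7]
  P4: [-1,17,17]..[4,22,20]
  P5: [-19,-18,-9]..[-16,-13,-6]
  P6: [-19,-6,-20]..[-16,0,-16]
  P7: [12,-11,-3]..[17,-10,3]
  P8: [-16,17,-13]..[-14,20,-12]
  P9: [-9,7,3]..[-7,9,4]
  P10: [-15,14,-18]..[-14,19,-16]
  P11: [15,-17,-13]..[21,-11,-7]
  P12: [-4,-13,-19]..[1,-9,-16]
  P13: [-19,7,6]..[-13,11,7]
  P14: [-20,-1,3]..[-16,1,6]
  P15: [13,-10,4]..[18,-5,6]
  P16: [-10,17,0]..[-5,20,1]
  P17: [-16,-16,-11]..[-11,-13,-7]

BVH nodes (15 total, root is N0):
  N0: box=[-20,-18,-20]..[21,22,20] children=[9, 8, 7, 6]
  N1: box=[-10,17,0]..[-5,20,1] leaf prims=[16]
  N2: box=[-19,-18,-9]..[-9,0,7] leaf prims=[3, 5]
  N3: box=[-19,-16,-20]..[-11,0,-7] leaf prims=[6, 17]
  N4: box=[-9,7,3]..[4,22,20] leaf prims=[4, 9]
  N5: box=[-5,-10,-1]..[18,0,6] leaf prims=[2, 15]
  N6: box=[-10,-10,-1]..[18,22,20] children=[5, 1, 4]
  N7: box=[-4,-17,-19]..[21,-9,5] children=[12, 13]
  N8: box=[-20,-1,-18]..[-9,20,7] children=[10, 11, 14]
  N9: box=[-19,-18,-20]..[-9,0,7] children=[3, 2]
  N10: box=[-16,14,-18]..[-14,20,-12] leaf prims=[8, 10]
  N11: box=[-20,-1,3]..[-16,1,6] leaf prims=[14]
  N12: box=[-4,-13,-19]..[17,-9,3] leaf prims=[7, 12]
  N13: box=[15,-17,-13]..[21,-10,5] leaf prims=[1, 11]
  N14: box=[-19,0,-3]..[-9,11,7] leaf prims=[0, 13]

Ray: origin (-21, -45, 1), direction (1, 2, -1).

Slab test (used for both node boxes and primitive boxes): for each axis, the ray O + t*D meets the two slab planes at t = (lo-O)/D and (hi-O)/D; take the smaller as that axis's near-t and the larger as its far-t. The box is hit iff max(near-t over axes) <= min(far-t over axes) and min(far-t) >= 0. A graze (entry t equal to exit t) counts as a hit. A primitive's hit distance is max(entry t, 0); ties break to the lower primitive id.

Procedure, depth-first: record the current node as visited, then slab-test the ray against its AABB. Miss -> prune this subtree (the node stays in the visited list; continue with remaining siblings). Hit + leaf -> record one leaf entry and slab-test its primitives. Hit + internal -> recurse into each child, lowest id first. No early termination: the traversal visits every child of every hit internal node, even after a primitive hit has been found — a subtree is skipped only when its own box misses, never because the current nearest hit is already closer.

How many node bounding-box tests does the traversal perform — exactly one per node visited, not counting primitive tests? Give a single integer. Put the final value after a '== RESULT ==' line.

Trace the traversal:
N0 x:[1,42] y:[27/2,67/2] z:[-19,21] -> hit [27/2,21], descend [6, 7, 8, 9]
  N6 x:[11,39] y:[35/2,67/2] z:[-19,2] -> miss, prune
  N7 x:[17,42] y:[14,18] z:[-4,20] -> hit [17,18], descend [12, 13]
    N12 x:[17,38] y:[16,18] z:[-2,20] -> hit [17,18] leaf, test {P7(miss), P12@t=17}
    N13 x:[36,42] y:[14,35/2] z:[-4,14] -> miss, prune
  N8 x:[1,12] y:[22,65/2] z:[-6,19] -> miss, prune
  N9 x:[2,12] y:[27/2,45/2] z:[-6,21] -> miss, prune

Summary -> nodes [0, 6, 7, 12, 13, 8, 9]; box-tests=7; leaf-entries=1; first=P12

== RESULT ==
7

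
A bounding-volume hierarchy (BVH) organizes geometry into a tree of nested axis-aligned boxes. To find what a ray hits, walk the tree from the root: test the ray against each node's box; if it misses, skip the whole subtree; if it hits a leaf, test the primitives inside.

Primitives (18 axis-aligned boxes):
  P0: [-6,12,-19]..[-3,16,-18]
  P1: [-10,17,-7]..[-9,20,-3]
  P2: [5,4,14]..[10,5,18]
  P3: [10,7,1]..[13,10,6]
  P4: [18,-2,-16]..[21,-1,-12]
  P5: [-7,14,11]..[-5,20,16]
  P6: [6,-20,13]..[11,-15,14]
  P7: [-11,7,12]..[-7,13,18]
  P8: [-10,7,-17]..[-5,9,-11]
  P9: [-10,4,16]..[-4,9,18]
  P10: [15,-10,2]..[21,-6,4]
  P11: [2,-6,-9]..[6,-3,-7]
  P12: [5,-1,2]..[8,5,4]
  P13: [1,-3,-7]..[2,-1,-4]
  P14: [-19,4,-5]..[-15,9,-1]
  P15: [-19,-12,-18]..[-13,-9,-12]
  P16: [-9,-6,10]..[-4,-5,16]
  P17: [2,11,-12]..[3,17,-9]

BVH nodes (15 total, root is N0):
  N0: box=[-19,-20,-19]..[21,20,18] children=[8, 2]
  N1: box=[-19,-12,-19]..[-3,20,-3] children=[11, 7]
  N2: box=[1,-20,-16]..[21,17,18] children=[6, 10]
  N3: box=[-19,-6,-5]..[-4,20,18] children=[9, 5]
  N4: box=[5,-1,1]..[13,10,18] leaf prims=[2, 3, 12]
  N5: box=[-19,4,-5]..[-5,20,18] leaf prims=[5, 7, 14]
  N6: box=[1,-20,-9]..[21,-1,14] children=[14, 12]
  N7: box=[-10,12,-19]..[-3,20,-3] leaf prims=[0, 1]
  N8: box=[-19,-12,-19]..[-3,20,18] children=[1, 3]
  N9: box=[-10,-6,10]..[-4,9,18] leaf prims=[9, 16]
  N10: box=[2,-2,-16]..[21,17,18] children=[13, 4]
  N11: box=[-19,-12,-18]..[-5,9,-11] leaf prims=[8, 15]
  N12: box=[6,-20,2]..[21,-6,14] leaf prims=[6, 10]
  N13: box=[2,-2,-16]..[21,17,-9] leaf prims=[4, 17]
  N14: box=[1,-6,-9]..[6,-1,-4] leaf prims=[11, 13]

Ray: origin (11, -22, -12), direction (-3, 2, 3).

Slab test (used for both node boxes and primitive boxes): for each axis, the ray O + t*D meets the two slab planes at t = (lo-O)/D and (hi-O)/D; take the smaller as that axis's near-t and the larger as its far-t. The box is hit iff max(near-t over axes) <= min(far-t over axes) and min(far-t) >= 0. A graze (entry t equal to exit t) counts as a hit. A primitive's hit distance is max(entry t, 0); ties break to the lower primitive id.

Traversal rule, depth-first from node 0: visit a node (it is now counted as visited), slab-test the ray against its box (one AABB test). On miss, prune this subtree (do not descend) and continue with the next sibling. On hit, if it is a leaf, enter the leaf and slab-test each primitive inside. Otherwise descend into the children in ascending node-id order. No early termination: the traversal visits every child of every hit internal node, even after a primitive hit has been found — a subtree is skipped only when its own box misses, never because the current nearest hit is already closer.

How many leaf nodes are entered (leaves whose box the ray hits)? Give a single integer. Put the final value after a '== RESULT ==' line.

Traverse from the root:
N0 x:[-10/3,10] y:[1,21] z:[-7/3,10] -> hit [1,10], descend [2, 8]
  N2 x:[-10/3,10/3] y:[1,39/2] z:[-4/3,10] -> hit [1,10/3], descend [6, 10]
    N6 x:[-10/3,10/3] y:[1,21/2] z:[1,26/3] -> hit [1,10/3], descend [12, 14]
      N12 x:[-10/3,5/3] y:[1,8] z:[14/3,26/3] -> miss, prune
      N14 x:[5/3,10/3] y:[8,21/2] z:[1,8/3] -> miss, prune
    N10 x:[-10/3,3] y:[10,39/2] z:[-4/3,10] -> miss, prune
  N8 x:[14/3,10] y:[5,21] z:[-7/3,10] -> hit [5,10], descend [1, 3]
    N1 x:[14/3,10] y:[5,21] z:[-7/3,3] -> miss, prune
    N3 x:[5,10] y:[8,21] z:[7/3,10] -> hit [8,10], descend [5, 9]
      N5 x:[16/3,10] y:[13,21] z:[7/3,10] -> miss, prune
      N9 x:[5,7] y:[8,31/2] z:[22/3,10] -> miss, prune

order=[0, 2, 6, 12, 14, 10, 8, 1, 3, 5, 9]  |boxes|=11  |leaves|=0  hit=miss

== RESULT ==
0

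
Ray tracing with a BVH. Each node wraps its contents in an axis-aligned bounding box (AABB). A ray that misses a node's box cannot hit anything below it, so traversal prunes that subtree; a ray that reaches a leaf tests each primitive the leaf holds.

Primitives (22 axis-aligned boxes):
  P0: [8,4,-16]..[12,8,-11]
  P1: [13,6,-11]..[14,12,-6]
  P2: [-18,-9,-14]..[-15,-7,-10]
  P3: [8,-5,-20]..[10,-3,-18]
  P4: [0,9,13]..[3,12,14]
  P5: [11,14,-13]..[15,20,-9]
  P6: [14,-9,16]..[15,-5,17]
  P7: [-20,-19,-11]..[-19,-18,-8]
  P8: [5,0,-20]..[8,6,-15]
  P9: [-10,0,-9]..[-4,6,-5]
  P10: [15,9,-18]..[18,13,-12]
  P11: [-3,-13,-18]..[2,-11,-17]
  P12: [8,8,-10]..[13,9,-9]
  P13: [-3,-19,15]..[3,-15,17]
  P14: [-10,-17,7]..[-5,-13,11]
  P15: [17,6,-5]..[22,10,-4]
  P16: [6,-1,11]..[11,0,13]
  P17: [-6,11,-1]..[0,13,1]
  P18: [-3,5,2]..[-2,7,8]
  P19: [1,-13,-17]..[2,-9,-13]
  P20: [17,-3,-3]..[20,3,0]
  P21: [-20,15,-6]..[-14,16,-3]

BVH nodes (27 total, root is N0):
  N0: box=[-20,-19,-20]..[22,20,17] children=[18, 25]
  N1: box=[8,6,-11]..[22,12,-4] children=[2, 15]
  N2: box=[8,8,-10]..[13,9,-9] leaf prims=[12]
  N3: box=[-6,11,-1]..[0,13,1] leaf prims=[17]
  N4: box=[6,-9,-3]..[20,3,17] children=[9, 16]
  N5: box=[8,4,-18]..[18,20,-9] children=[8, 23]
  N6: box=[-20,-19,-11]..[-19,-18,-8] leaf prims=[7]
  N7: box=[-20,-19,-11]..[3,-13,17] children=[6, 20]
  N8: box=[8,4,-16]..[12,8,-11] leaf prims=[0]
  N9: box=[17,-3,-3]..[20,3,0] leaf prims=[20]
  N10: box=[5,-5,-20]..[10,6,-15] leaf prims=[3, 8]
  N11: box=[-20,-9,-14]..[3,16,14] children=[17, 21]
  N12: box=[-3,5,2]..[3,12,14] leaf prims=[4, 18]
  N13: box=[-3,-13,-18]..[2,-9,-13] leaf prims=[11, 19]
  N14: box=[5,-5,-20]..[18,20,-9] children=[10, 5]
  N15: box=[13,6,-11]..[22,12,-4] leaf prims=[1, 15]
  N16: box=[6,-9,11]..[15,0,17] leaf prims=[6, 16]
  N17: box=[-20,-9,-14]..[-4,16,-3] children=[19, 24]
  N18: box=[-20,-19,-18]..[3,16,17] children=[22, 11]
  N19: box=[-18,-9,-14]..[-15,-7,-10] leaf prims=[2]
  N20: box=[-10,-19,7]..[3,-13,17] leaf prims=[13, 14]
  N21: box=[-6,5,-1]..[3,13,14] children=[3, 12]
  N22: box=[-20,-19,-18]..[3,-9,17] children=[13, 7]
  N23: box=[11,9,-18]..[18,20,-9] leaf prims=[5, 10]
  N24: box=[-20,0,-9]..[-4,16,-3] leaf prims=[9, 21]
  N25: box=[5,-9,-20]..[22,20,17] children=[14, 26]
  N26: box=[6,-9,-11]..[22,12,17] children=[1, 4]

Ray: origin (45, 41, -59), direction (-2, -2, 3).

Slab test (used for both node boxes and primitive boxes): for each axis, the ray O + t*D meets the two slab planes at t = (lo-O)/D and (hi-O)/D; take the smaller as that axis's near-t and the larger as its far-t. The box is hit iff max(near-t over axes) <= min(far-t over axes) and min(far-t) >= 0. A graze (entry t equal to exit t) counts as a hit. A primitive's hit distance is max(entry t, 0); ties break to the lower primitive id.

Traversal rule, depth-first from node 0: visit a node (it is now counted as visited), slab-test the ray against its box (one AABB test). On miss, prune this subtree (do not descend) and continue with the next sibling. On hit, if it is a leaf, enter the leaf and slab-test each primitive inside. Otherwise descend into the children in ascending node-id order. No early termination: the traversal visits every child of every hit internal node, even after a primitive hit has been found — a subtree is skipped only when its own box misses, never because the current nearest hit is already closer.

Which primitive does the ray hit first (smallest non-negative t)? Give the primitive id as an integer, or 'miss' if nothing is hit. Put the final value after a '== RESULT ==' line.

Trace the traversal:
N0 x:[23/2,65/2] y:[21/2,30] z:[13,76/3] -> hit [13,76/3], descend [18, 25]
  N18 x:[21,65/2] y:[25/2,30] z:[41/3,76/3] -> hit [21,76/3], descend [11, 22]
    N11 x:[21,65/2] y:[25/2,25] z:[15,73/3] -> hit [21,73/3], descend [17, 21]
      N17 x:[49/2,65/2] y:[25/2,25] z:[15,56/3] -> miss, prune
      N21 x:[21,51/2] y:[14,18] z:[58/3,73/3] -> miss, prune
    N22 x:[21,65/2] y:[25,30] z:[41/3,76/3] -> hit [25,76/3], descend [7, 13]
      N7 x:[21,65/2] y:[27,30] z:[16,76/3] -> miss, prune
      N13 x:[43/2,24] y:[25,27] z:[41/3,46/3] -> miss, prune
  N25 x:[23/2,20] y:[21/2,25] z:[13,76/3] -> hit [13,20], descend [14, 26]
    N14 x:[27/2,20] y:[21/2,23] z:[13,50/3] -> hit [27/2,50/3], descend [5, 10]
      N5 x:[27/2,37/2] y:[21/2,37/2] z:[41/3,50/3] -> hit [41/3,50/3], descend [8, 23]
        N8 x:[33/2,37/2] y:[33/2,37/2] z:[43/3,16] -> miss, prune
        N23 x:[27/2,17] y:[21/2,16] z:[41/3,50/3] -> hit [41/3,16] leaf, test {P5(miss), P10@t=14}
      N10 x:[35/2,20] y:[35/2,23] z:[13,44/3] -> miss, prune
    N26 x:[23/2,39/2] y:[29/2,25] z:[16,76/3] -> hit [16,39/2], descend [1, 4]
      N1 x:[23/2,37/2] y:[29/2,35/2] z:[16,55/3] -> hit [16,35/2], descend [2, 15]
        N2 x:[16,37/2] y:[16,33/2] z:[49/3,50/3] -> hit [49/3,33/2] leaf, test {P12@t=49/3}
        N15 x:[23/2,16] y:[29/2,35/2] z:[16,55/3] -> hit [16,16] leaf, test {P1@t=16, P15(miss)}
      N4 x:[25/2,39/2] y:[19,25] z:[56/3,76/3] -> hit [19,39/2], descend [9, 16]
        N9 x:[25/2,14] y:[19,22] z:[56/3,59/3] -> miss, prune
        N16 x:[15,39/2] y:[41/2,25] z:[70/3,76/3] -> miss, prune

order=[0, 18, 11, 17, 21, 22, 7, 13, 25, 14, 5, 8, 23, 10, 26, 1, 2, 15, 4, 9, 16]  |boxes|=21  |leaves|=3  hit=P10

== RESULT ==
10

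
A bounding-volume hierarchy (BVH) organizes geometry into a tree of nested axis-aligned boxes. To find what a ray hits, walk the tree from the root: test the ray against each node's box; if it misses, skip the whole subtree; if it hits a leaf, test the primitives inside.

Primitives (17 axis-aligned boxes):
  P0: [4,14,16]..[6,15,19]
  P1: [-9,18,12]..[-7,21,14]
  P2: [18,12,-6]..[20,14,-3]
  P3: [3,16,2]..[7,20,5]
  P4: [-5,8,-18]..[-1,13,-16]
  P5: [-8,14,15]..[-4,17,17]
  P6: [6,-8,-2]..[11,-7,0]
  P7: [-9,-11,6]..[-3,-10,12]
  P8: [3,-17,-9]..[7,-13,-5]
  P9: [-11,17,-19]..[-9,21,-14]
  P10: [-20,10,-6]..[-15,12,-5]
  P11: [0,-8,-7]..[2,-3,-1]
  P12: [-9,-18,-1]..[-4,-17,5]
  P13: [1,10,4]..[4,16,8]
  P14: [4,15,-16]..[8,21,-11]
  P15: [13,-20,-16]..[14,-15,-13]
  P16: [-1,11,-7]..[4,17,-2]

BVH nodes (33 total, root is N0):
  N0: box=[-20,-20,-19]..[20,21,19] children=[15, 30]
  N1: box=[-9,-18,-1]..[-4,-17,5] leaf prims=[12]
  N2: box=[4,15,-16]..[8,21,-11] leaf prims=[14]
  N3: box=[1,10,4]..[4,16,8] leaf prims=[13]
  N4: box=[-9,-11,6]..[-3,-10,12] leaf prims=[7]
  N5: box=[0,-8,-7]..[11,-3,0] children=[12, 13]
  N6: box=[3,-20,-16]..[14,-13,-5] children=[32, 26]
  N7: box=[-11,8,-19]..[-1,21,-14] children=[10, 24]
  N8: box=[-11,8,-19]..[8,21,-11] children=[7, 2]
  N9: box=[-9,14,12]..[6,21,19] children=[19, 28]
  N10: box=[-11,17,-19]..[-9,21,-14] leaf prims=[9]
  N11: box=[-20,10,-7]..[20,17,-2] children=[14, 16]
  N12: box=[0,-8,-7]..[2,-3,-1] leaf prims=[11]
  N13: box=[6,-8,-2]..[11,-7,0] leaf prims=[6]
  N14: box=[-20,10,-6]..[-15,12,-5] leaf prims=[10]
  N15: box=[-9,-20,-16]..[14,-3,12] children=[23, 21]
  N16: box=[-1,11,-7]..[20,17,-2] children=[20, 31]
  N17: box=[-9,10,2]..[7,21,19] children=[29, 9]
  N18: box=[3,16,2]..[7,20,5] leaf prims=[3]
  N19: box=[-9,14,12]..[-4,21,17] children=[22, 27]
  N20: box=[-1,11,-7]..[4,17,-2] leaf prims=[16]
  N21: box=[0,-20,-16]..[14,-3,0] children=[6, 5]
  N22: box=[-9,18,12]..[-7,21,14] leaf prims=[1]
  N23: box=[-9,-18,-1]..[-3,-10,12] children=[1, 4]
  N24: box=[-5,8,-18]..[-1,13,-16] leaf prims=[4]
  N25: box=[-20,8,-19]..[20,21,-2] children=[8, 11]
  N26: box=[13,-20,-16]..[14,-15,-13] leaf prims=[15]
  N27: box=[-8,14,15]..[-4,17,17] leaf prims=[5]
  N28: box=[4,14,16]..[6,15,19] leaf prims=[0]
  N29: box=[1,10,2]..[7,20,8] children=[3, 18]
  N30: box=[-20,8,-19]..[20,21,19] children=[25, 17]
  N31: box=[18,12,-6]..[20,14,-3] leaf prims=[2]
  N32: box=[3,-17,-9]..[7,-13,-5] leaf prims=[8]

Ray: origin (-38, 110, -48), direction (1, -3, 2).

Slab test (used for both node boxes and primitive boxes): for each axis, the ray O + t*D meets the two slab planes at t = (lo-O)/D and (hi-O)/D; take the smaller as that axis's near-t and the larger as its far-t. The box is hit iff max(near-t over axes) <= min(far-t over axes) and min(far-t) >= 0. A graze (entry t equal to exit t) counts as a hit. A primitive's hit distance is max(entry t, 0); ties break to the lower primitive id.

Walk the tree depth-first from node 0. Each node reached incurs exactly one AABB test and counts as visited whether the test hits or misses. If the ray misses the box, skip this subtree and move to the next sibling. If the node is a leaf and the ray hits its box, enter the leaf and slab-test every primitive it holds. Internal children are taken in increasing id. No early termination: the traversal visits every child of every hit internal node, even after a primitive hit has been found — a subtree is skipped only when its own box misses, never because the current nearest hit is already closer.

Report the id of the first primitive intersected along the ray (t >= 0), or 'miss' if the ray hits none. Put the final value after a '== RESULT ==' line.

Walk:
N0 x:[18,58] y:[89/3,130/3] z:[29/2,67/2] -> hit [89/3,67/2], descend [15, 30]
  N15 x:[29,52] y:[113/3,130/3] z:[16,30] -> miss, prune
  N30 x:[18,58] y:[89/3,34] z:[29/2,67/2] -> hit [89/3,67/2], descend [17, 25]
    N17 x:[29,45] y:[89/3,100/3] z:[25,67/2] -> hit [89/3,100/3], descend [9, 29]
      N9 x:[29,44] y:[89/3,32] z:[30,67/2] -> hit [30,32], descend [19, 28]
        N19 x:[29,34] y:[89/3,32] z:[30,65/2] -> hit [30,32], descend [22, 27]
          N22 x:[29,31] y:[89/3,92/3] z:[30,31] -> hit [30,92/3] leaf, test {P1@t=30}
          N27 x:[30,34] y:[31,32] z:[63/2,65/2] -> hit [63/2,32] leaf, test {P5@t=63/2}
        N28 x:[42,44] y:[95/3,32] z:[32,67/2] -> miss, prune
      N29 x:[39,45] y:[30,100/3] z:[25,28] -> miss, prune
    N25 x:[18,58] y:[89/3,34] z:[29/2,23] -> miss, prune

Summary -> nodes [0, 15, 30, 17, 9, 19, 22, 27, 28, 29, 25]; box-tests=11; leaf-entries=2; first=P1

== RESULT ==
1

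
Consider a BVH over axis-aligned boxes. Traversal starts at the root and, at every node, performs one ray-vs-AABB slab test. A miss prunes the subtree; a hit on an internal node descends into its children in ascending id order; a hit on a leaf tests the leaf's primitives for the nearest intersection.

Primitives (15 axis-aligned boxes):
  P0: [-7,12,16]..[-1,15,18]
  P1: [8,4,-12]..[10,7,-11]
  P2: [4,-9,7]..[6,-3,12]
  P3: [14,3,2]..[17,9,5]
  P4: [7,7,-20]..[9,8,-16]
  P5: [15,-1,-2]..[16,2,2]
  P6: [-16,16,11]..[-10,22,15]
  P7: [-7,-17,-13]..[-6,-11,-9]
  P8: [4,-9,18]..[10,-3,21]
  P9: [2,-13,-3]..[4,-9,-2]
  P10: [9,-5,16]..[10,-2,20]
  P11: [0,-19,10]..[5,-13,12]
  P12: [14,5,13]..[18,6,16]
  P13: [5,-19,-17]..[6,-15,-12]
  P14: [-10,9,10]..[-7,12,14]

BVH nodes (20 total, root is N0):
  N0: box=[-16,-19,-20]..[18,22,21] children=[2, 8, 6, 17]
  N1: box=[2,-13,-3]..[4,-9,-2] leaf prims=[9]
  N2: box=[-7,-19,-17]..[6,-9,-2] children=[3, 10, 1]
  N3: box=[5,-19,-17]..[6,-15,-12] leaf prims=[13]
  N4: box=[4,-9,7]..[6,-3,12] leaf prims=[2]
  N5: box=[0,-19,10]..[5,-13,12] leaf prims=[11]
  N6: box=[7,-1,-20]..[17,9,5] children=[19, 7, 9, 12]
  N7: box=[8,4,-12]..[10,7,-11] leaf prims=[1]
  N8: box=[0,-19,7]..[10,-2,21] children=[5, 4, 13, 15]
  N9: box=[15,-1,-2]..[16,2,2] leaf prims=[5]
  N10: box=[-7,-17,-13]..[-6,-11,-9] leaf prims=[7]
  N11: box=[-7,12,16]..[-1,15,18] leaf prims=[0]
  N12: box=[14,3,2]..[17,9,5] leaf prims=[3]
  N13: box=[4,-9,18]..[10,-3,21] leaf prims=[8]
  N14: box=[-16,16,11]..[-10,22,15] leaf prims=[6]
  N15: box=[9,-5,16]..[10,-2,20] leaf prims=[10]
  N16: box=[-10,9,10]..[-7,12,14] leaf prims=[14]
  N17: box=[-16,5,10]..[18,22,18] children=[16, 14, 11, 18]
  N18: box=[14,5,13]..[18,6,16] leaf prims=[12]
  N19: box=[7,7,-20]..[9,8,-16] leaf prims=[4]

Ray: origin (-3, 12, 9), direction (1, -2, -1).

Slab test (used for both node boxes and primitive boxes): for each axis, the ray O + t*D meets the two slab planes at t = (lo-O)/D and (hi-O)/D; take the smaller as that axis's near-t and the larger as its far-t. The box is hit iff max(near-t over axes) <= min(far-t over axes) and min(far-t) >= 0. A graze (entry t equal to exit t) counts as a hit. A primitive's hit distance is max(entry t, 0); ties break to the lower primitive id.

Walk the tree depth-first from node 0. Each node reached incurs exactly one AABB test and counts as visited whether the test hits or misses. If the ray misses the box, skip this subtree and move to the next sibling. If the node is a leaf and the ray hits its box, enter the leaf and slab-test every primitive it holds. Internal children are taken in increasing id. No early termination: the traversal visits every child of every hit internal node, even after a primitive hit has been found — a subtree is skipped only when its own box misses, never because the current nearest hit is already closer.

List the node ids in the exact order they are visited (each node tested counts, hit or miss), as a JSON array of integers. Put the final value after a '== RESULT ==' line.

Trace the traversal:
N0 x:[-13,21] y:[-5,31/2] z:[-12,29] -> hit [-5,31/2], descend [2, 6, 8, 17]
  N2 x:[-4,9] y:[21/2,31/2] z:[11,26] -> miss, prune
  N6 x:[10,20] y:[3/2,13/2] z:[4,29] -> miss, prune
  N8 x:[3,13] y:[7,31/2] z:[-12,2] -> miss, prune
  N17 x:[-13,21] y:[-5,7/2] z:[-9,-1] -> miss, prune

5 AABB tests over nodes [0, 2, 6, 8, 17]; 0 leaves entered; closest miss.

== RESULT ==
[0, 2, 6, 8, 17]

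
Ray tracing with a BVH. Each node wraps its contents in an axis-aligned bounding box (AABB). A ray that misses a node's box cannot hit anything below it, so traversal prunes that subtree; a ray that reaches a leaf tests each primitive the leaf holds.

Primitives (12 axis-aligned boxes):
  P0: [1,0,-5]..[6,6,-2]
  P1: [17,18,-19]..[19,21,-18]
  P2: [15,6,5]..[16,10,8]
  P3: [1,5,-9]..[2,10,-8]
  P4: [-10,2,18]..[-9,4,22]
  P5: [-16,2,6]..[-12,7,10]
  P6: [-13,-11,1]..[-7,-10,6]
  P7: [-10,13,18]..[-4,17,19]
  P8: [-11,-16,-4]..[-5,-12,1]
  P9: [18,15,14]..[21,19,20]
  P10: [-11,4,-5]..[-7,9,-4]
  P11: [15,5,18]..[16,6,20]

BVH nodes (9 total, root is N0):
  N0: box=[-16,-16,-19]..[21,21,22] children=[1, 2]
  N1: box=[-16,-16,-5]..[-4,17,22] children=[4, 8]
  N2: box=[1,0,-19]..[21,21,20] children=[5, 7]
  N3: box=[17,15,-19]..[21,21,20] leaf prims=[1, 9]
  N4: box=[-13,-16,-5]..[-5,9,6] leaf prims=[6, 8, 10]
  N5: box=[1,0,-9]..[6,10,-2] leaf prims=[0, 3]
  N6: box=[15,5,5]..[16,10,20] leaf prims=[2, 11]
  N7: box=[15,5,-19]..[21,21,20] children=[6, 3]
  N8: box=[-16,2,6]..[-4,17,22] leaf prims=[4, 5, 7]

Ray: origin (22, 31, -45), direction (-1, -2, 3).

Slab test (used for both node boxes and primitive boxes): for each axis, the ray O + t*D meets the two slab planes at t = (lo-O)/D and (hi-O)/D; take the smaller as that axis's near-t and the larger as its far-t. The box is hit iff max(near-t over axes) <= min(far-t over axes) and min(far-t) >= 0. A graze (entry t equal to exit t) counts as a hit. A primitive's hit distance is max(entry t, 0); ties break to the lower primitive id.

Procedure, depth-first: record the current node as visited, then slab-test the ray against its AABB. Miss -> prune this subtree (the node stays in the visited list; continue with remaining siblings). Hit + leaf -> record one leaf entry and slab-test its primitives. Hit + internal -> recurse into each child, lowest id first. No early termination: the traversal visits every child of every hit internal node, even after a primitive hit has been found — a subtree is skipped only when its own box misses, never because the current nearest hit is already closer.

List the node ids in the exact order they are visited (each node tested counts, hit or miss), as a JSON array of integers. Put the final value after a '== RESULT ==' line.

Traverse from the root:
N0 x:[1,38] y:[5,47/2] z:[26/3,67/3] -> hit [26/3,67/3], descend [1, 2]
  N1 x:[26,38] y:[7,47/2] z:[40/3,67/3] -> miss, prune
  N2 x:[1,21] y:[5,31/2] z:[26/3,65/3] -> hit [26/3,31/2], descend [5, 7]
    N5 x:[16,21] y:[21/2,31/2] z:[12,43/3] -> miss, prune
    N7 x:[1,7] y:[5,13] z:[26/3,65/3] -> miss, prune

5 AABB tests over nodes [0, 1, 2, 5, 7]; 0 leaves entered; closest miss.

== RESULT ==
[0, 1, 2, 5, 7]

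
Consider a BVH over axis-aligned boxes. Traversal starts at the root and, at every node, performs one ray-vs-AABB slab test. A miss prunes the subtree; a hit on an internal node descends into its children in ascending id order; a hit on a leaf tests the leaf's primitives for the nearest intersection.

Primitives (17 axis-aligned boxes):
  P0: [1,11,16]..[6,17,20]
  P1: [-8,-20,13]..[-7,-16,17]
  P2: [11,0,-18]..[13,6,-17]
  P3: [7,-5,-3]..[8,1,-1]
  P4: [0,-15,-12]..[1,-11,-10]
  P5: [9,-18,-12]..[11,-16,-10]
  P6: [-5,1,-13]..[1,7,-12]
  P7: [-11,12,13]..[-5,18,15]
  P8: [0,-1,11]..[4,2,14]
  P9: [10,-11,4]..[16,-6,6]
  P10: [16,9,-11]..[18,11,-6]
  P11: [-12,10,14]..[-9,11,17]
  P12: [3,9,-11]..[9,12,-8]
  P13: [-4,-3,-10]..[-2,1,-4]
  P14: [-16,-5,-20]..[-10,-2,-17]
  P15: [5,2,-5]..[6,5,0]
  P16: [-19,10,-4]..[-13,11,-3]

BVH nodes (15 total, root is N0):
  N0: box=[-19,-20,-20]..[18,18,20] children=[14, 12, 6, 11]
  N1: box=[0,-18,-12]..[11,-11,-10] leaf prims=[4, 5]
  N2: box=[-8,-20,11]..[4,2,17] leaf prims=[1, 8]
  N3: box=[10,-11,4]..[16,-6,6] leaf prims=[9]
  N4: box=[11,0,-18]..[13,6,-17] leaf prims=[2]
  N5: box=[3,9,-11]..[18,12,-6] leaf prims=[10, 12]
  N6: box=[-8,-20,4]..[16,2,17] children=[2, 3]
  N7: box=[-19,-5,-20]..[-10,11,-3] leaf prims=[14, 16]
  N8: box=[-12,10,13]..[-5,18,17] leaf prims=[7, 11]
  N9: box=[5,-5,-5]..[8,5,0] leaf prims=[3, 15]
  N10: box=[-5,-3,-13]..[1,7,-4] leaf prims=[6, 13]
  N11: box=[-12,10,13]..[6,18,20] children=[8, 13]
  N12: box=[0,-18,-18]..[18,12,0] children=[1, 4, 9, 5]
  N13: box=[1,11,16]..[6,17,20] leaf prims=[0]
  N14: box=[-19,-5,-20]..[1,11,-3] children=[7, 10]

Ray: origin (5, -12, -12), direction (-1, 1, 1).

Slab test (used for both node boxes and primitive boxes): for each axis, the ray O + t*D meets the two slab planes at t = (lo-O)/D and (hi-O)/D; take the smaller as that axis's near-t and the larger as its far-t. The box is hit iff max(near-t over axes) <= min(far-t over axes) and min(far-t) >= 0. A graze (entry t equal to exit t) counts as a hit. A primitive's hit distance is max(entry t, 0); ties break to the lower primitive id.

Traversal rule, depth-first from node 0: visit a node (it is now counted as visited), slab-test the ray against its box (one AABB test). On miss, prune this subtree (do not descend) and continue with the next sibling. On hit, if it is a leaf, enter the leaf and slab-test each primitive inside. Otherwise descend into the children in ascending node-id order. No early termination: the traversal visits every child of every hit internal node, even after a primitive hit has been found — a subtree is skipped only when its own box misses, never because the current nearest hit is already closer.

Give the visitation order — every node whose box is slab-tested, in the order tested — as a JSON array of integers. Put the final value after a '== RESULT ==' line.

Trace the traversal:
N0 x:[-13,24] y:[-8,30] z:[-8,32] -> hit [-8,24], descend [6, 11, 12, 14]
  N6 x:[-11,13] y:[-8,14] z:[16,29] -> miss, prune
  N11 x:[-1,17] y:[22,30] z:[25,32] -> miss, prune
  N12 x:[-13,5] y:[-6,24] z:[-6,12] -> hit [-6,5], descend [1, 4, 5, 9]
    N1 x:[-6,5] y:[-6,1] z:[0,2] -> hit [0,1] leaf, test {P4(miss), P5(miss)}
    N4 x:[-8,-6] y:[12,18] z:[-6,-5] -> miss, prune
    N5 x:[-13,2] y:[21,24] z:[1,6] -> miss, prune
    N9 x:[-3,0] y:[7,17] z:[7,12] -> miss, prune
  N14 x:[4,24] y:[7,23] z:[-8,9] -> hit [7,9], descend [7, 10]
    N7 x:[15,24] y:[7,23] z:[-8,9] -> miss, prune
    N10 x:[4,10] y:[9,19] z:[-1,8] -> miss, prune

11 AABB tests over nodes [0, 6, 11, 12, 1, 4, 5, 9, 14, 7, 10]; 1 leaf entered; closest miss.

== RESULT ==
[0, 6, 11, 12, 1, 4, 5, 9, 14, 7, 10]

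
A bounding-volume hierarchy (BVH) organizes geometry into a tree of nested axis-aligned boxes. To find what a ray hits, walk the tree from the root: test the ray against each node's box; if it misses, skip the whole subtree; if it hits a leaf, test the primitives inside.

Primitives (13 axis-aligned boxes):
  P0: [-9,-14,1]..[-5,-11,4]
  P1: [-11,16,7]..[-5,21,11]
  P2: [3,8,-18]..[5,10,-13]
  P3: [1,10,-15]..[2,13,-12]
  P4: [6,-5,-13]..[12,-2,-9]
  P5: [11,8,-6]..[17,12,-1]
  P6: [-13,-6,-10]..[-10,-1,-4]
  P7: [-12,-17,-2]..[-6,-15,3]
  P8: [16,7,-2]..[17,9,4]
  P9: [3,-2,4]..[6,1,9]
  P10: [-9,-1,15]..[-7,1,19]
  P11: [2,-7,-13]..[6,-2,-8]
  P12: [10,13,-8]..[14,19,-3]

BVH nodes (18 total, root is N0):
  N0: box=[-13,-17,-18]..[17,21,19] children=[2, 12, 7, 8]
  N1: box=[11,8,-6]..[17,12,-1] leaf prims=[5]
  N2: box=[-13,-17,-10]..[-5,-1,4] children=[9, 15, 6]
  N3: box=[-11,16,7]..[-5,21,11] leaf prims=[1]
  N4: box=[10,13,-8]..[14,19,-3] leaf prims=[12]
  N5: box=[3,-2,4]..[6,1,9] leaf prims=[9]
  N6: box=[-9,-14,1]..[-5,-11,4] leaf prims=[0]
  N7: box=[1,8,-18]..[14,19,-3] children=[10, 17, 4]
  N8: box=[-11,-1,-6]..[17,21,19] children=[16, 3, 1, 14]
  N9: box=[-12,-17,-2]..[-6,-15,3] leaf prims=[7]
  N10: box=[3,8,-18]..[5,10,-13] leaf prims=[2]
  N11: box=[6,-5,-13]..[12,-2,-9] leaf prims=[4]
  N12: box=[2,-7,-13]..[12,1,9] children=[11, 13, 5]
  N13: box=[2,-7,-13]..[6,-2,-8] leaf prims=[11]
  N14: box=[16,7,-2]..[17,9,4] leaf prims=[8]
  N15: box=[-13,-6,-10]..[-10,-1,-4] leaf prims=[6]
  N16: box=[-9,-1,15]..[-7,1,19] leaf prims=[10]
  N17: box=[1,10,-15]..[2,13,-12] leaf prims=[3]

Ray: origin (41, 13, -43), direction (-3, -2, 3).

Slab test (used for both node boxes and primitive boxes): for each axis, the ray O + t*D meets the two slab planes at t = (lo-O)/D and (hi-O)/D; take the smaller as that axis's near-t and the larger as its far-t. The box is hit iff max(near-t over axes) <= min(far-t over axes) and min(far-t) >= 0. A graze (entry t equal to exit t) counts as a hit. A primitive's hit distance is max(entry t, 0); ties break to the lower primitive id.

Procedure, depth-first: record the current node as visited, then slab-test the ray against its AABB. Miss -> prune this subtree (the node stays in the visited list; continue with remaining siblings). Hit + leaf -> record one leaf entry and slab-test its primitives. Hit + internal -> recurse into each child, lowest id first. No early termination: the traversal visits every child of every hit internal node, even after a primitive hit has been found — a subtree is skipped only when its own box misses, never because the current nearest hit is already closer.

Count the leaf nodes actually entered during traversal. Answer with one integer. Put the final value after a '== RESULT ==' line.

Traverse from the root:
N0 x:[8,18] y:[-4,15] z:[25/3,62/3] -> hit [25/3,15], descend [2, 7, 8, 12]
  N2 x:[46/3,18] y:[7,15] z:[11,47/3] -> miss, prune
  N7 x:[9,40/3] y:[-3,5/2] z:[25/3,40/3] -> miss, prune
  N8 x:[8,52/3] y:[-4,7] z:[37/3,62/3] -> miss, prune
  N12 x:[29/3,13] y:[6,10] z:[10,52/3] -> hit [10,10], descend [5, 11, 13]
    N5 x:[35/3,38/3] y:[6,15/2] z:[47/3,52/3] -> miss, prune
    N11 x:[29/3,35/3] y:[15/2,9] z:[10,34/3] -> miss, prune
    N13 x:[35/3,13] y:[15/2,10] z:[10,35/3] -> miss, prune

order=[0, 2, 7, 8, 12, 5, 11, 13]  |boxes|=8  |leaves|=0  hit=miss

== RESULT ==
0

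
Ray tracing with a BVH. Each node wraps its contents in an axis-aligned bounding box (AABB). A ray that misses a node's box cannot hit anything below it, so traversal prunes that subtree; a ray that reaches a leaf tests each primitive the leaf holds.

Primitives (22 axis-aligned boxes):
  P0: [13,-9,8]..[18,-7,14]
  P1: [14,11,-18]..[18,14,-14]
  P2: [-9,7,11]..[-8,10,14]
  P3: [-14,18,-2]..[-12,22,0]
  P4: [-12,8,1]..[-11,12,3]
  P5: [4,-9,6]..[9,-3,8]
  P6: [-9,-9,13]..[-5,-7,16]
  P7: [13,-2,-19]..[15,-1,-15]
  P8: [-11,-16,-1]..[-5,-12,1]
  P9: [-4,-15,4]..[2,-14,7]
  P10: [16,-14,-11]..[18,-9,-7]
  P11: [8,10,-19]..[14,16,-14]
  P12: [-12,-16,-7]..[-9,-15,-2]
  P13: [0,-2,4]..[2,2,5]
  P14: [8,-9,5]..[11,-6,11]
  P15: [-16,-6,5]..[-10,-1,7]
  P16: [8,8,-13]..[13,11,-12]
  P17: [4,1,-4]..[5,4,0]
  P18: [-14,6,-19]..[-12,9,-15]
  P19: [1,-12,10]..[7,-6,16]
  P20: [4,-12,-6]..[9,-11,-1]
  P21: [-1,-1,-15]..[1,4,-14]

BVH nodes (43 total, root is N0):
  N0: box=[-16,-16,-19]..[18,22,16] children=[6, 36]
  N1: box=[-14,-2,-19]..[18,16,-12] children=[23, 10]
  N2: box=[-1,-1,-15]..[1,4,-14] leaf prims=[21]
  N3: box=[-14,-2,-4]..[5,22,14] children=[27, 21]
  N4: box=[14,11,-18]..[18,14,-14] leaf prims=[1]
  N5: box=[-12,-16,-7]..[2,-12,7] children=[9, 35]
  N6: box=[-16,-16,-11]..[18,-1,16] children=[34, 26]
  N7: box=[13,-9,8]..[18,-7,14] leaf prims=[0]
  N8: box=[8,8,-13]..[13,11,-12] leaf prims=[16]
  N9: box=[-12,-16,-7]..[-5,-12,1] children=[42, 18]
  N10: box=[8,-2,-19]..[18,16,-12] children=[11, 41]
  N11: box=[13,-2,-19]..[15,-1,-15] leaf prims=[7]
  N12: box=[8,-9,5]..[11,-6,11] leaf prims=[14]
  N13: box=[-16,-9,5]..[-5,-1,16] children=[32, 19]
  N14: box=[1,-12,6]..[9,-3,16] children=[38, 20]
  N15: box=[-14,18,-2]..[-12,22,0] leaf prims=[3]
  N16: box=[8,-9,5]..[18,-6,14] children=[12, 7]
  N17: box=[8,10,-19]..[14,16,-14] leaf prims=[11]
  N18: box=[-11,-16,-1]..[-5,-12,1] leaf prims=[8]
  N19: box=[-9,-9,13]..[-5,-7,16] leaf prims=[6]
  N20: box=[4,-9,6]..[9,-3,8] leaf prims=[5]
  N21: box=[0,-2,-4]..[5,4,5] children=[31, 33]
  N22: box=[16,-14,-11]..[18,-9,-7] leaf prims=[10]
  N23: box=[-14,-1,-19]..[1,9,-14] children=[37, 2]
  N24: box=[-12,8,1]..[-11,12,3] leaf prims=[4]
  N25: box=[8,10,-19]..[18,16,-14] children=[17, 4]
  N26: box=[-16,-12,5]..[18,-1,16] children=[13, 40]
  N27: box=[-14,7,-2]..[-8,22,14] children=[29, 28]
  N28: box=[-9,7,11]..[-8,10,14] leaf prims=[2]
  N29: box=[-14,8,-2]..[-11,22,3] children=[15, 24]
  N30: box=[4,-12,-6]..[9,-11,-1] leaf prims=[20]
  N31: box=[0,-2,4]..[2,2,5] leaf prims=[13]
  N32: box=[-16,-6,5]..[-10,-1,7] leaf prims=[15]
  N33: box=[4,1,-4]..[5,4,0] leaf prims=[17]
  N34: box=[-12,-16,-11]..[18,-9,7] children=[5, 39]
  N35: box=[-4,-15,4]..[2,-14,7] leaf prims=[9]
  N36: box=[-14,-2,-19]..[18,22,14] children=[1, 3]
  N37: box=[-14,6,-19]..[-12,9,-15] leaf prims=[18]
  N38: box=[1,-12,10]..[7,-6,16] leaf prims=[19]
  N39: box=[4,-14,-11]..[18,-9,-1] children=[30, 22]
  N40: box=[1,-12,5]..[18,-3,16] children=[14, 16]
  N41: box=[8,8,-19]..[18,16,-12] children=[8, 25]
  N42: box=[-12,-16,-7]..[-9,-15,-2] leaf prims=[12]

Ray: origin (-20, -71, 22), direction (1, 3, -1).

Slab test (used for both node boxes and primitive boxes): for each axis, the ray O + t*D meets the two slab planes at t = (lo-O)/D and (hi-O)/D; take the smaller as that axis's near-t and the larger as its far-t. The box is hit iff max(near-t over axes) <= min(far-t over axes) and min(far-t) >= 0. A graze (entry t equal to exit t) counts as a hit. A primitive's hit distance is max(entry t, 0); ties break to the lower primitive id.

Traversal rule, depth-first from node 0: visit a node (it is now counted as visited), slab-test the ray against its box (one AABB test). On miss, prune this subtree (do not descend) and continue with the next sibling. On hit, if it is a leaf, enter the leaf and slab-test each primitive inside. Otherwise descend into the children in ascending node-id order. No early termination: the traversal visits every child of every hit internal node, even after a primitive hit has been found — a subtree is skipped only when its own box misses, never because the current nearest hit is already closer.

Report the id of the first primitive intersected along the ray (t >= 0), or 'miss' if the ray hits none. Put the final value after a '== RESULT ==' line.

Traverse from the root:
N0 x:[4,38] y:[55/3,31] z:[6,41] -> hit [55/3,31], descend [6, 36]
  N6 x:[4,38] y:[55/3,70/3] z:[6,33] -> hit [55/3,70/3], descend [26, 34]
    N26 x:[4,38] y:[59/3,70/3] z:[6,17] -> miss, prune
    N34 x:[8,38] y:[55/3,62/3] z:[15,33] -> hit [55/3,62/3], descend [5, 39]
      N5 x:[8,22] y:[55/3,59/3] z:[15,29] -> hit [55/3,59/3], descend [9, 35]
        N9 x:[8,15] y:[55/3,59/3] z:[21,29] -> miss, prune
        N35 x:[16,22] y:[56/3,19] z:[15,18] -> miss, prune
      N39 x:[24,38] y:[19,62/3] z:[23,33] -> miss, prune
  N36 x:[6,38] y:[23,31] z:[8,41] -> hit [23,31], descend [1, 3]
    N1 x:[6,38] y:[23,29] z:[34,41] -> miss, prune
    N3 x:[6,25] y:[23,31] z:[8,26] -> hit [23,25], descend [21, 27]
      N21 x:[20,25] y:[23,25] z:[17,26] -> hit [23,25], descend [31, 33]
        N31 x:[20,22] y:[23,73/3] z:[17,18] -> miss, prune
        N33 x:[24,25] y:[24,25] z:[22,26] -> hit [24,25] leaf, test {P17@t=24}
      N27 x:[6,12] y:[26,31] z:[8,24] -> miss, prune

15 AABB tests over nodes [0, 6, 26, 34, 5, 9, 35, 39, 36, 1, 3, 21, 31, 33, 27]; 1 leaf entered; closest P17.

== RESULT ==
17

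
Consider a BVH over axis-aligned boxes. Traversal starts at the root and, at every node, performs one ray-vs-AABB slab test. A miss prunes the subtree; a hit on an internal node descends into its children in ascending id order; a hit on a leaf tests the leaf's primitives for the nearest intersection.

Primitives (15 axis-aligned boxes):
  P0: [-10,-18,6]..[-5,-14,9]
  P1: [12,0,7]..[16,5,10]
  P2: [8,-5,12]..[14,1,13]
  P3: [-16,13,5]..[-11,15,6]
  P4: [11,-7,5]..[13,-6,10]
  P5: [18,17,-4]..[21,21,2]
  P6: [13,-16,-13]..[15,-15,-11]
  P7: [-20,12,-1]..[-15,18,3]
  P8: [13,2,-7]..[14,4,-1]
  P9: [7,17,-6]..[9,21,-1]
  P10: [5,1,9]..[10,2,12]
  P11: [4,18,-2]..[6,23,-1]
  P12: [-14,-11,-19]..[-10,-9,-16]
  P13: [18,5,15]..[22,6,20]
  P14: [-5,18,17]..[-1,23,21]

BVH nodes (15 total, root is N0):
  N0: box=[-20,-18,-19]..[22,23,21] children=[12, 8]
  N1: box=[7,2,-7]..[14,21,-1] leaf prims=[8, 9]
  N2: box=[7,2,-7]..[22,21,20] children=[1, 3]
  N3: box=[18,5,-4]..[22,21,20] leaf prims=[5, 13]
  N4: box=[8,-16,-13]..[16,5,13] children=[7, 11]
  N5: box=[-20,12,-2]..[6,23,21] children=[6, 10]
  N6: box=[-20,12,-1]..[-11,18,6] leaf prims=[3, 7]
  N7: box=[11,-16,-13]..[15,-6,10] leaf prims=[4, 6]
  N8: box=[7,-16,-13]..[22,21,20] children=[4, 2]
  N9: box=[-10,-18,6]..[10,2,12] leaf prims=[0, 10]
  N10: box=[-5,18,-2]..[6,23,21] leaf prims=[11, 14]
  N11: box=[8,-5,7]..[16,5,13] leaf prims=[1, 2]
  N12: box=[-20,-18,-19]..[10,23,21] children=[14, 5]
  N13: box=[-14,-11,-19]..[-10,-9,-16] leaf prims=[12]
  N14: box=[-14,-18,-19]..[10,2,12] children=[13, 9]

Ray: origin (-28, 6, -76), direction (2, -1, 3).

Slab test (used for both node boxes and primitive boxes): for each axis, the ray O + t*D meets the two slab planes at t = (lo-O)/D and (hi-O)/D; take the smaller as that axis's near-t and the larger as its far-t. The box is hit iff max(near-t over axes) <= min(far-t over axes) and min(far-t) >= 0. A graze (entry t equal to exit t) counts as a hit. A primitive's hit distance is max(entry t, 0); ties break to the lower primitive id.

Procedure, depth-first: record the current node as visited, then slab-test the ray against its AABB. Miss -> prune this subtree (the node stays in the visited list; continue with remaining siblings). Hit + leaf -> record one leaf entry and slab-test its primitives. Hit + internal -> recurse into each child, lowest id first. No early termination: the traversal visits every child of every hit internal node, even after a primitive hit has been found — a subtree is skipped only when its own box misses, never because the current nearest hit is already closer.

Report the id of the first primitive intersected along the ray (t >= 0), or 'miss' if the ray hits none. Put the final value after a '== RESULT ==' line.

Traverse from the root:
N0 x:[4,25] y:[-17,24] z:[19,97/3] -> hit [19,24], descend [8, 12]
  N8 x:[35/2,25] y:[-15,22] z:[21,32] -> hit [21,22], descend [2, 4]
    N2 x:[35/2,25] y:[-15,4] z:[23,32] -> miss, prune
    N4 x:[18,22] y:[1,22] z:[21,89/3] -> hit [21,22], descend [7, 11]
      N7 x:[39/2,43/2] y:[12,22] z:[21,86/3] -> hit [21,43/2] leaf, test {P4(miss), P6@t=21}
      N11 x:[18,22] y:[1,11] z:[83/3,89/3] -> miss, prune
  N12 x:[4,19] y:[-17,24] z:[19,97/3] -> hit [19,19], descend [5, 14]
    N5 x:[4,17] y:[-17,-6] z:[74/3,97/3] -> miss, prune
    N14 x:[7,19] y:[4,24] z:[19,88/3] -> hit [19,19], descend [9, 13]
      N9 x:[9,19] y:[4,24] z:[82/3,88/3] -> miss, prune
      N13 x:[7,9] y:[15,17] z:[19,20] -> miss, prune

11 AABB tests over nodes [0, 8, 2, 4, 7, 11, 12, 5, 14, 9, 13]; 1 leaf entered; closest P6.

== RESULT ==
6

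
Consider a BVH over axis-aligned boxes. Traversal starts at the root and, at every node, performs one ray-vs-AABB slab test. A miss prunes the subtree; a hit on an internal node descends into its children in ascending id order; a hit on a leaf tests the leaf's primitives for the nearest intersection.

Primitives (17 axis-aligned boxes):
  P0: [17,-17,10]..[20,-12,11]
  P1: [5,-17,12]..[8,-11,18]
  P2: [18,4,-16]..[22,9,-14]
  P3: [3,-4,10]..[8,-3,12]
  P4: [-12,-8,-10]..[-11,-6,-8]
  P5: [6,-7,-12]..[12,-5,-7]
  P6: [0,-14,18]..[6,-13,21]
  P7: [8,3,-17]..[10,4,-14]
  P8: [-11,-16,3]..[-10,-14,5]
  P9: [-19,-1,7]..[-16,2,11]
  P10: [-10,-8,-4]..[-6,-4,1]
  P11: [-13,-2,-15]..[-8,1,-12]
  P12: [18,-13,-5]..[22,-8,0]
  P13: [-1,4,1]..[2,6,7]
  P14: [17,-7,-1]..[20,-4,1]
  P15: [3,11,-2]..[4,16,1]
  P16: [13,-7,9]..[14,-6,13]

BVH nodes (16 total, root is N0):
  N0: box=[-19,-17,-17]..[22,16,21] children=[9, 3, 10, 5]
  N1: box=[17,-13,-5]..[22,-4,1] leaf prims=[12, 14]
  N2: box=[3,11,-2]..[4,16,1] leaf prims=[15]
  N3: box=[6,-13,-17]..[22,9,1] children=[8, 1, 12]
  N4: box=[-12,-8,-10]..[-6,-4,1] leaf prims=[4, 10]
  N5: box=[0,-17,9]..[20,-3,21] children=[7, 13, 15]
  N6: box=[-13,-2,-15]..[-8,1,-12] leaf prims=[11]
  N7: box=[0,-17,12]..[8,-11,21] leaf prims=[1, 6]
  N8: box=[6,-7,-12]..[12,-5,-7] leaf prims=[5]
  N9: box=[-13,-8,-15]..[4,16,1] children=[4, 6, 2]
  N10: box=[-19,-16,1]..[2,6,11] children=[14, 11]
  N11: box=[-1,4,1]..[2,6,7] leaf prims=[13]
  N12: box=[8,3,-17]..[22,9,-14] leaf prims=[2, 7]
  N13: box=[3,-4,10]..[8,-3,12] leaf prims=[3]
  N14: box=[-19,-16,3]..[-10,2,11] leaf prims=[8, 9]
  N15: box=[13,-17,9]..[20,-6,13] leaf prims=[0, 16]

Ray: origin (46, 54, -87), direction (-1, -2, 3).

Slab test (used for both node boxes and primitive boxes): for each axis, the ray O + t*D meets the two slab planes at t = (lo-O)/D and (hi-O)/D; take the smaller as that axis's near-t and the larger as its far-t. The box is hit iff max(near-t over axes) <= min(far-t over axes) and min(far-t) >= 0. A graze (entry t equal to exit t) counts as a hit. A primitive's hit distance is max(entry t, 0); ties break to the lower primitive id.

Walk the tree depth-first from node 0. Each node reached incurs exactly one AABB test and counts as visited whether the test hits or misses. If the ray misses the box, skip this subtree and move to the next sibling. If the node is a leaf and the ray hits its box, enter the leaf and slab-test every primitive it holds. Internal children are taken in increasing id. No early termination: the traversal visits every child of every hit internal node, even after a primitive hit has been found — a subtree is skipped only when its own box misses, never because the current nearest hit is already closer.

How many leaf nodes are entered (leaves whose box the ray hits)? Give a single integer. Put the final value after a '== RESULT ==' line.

Trace the traversal:
N0 x:[24,65] y:[19,71/2] z:[70/3,36] -> hit [24,71/2], descend [3, 5, 9, 10]
  N3 x:[24,40] y:[45/2,67/2] z:[70/3,88/3] -> hit [24,88/3], descend [1, 8, 12]
    N1 x:[24,29] y:[29,67/2] z:[82/3,88/3] -> hit [29,29] leaf, test {P12(miss), P14@t=29}
    N8 x:[34,40] y:[59/2,61/2] z:[25,80/3] -> miss, prune
    N12 x:[24,38] y:[45/2,51/2] z:[70/3,73/3] -> hit [24,73/3] leaf, test {P2@t=24, P7(miss)}
  N5 x:[26,46] y:[57/2,71/2] z:[32,36] -> hit [32,71/2], descend [7, 13, 15]
    N7 x:[38,46] y:[65/2,71/2] z:[33,36] -> miss, prune
    N13 x:[38,43] y:[57/2,29] z:[97/3,33] -> miss, prune
    N15 x:[26,33] y:[30,71/2] z:[32,100/3] -> hit [32,33] leaf, test {P0(miss), P16(miss)}
  N9 x:[42,59] y:[19,31] z:[24,88/3] -> miss, prune
  N10 x:[44,65] y:[24,35] z:[88/3,98/3] -> miss, prune

Visited [0, 3, 1, 8, 12, 5, 7, 13, 15, 9, 10]. Tests: 11 box, 3 leaf. Nearest: P2.

== RESULT ==
3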